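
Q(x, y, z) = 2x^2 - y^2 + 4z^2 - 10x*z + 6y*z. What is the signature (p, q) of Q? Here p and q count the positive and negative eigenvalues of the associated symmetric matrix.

(2, 1)

Write A = [[2, 0, -5], [0, -1, 3], [-5, 3, 4]].
An LDLᵀ factorisation of A has diagonal entries 2, -1, 1/2.
So there are 2 positive, 1 negative pivots.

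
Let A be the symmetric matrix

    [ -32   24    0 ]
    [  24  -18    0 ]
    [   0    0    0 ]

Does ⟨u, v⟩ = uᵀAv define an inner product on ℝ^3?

Symmetric row and column elimination reduces A to a congruent diagonal form with pivots -32, 0, 0.
Counting signs: 1 negative, 2 zero.
Hence Q is negative semidefinite.
⟨·,·⟩ is an inner product exactly when A is positive definite.

no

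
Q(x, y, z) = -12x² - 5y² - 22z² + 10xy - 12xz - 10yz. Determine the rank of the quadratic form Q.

3

The symmetric matrix is A = [[-12, 5, -6], [5, -5, -5], [-6, -5, -22]].
Applying the same elementary operations to the rows and columns of A produces a congruent diagonal matrix with entries -12, -35/12, 2/7.
So there are 1 positive, 2 negative pivots.
The rank is the number of nonzero pivots: 3.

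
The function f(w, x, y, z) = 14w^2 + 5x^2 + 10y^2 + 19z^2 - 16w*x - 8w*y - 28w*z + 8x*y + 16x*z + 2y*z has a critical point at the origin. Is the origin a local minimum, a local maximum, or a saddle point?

The Hessian at the origin is H = [[28, -16, -8, -28], [-16, 10, 8, 16], [-8, 8, 20, 2], [-28, 16, 2, 38]].
Symmetric row and column elimination reduces H to a congruent diagonal form with pivots 28, 6/7, 4, 1.
Counting signs: 4 positive.
H is positive definite, so the origin is a strict local minimum.

local minimum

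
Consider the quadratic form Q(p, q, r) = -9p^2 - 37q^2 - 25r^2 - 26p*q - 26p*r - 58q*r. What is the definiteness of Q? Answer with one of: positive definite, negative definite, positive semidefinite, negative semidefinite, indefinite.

negative definite

The symmetric matrix of Q is A = [[-9, -13, -13], [-13, -37, -29], [-13, -29, -25]].
Leading principal minors: Δ_1 = -9, Δ_2 = 164, Δ_3 = -80.
The signs alternate starting with Δ_1 < 0, so by Sylvester's criterion Q is negative definite.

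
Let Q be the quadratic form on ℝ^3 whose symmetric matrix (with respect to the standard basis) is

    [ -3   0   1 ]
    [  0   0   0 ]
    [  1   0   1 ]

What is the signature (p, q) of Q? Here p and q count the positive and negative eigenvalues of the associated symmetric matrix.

(1, 1)

Symmetric row and column elimination reduces A to a congruent diagonal form with pivots -3, 0, 4/3.
So there are 1 positive, 1 negative, 1 zero pivots.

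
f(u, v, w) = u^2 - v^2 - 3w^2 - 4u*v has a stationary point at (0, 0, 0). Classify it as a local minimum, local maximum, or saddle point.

The Hessian at the origin is H = [[2, -4, 0], [-4, -2, 0], [0, 0, -6]].
Symmetric row and column elimination reduces H to a congruent diagonal form with pivots 2, -10, -6.
Counting signs: 1 positive, 2 negative.
H is indefinite, so the origin is a saddle point.

saddle point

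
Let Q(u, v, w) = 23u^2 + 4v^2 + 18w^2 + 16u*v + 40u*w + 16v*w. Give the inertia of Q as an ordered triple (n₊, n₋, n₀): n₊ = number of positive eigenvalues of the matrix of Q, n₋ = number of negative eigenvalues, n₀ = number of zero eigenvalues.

The symmetric matrix is A = [[23, 8, 20], [8, 4, 8], [20, 8, 18]].
Symmetric row and column elimination reduces A to a congruent diagonal form with pivots 23, 28/23, -2/7.
Counting signs: 2 positive, 1 negative.

(2, 1, 0)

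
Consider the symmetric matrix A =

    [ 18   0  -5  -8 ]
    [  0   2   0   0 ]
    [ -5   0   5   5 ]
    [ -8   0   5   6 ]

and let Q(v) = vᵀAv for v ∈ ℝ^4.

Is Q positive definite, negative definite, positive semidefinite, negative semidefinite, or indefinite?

Leading principal minors: Δ_1 = 18, Δ_2 = 36, Δ_3 = 130, Δ_4 = 40.
All leading principal minors are positive, so by Sylvester's criterion Q is positive definite.

positive definite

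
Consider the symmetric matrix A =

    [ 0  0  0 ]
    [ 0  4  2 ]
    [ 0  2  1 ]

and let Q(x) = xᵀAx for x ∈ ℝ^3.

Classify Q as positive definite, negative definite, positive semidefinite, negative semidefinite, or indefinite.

Applying the same elementary operations to the rows and columns of A produces a congruent diagonal matrix with entries 0, 4, 0.
That gives 1 positive, 2 zero pivots.
Hence Q is positive semidefinite.

positive semidefinite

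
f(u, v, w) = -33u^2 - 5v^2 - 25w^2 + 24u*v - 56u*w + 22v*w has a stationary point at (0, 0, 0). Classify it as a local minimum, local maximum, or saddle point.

local maximum

The Hessian at the origin is H = [[-66, 24, -56], [24, -10, 22], [-56, 22, -50]].
Applying the same elementary operations to the rows and columns of H produces a congruent diagonal matrix with entries -66, -14/11, -8/21.
So there are 3 negative pivots.
H is negative definite, so the origin is a strict local maximum.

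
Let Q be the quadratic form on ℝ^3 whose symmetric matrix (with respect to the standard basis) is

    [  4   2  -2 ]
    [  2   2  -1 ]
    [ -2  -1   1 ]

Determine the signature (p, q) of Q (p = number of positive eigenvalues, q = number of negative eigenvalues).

(2, 0)

Symmetric row and column elimination reduces A to a congruent diagonal form with pivots 4, 1, 0.
Counting signs: 2 positive, 1 zero.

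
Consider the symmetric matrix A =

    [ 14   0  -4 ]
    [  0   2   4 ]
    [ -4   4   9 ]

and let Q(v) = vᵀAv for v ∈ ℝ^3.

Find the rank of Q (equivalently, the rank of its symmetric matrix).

An LDLᵀ factorisation of A has diagonal entries 14, 2, -1/7.
So there are 2 positive, 1 negative pivots.
The rank is the number of nonzero pivots: 3.

3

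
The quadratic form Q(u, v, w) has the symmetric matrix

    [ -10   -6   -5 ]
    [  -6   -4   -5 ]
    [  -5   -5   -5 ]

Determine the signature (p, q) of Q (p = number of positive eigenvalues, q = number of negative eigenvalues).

Congruent diagonalization of A (simultaneous row and column reduction) yields pivots -10, -2/5, 15/2.
So there are 1 positive, 2 negative pivots.

(1, 2)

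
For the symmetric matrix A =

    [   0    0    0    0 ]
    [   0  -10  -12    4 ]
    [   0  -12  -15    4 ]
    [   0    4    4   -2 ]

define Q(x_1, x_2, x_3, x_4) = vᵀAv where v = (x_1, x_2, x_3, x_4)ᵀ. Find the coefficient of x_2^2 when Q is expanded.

The coefficient of x_2^2 is the diagonal entry A[2,2] = -10.

-10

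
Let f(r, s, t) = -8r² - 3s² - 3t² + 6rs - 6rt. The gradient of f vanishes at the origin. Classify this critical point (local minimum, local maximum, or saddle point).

local maximum

The Hessian at the origin is H = [[-16, 6, -6], [6, -6, 0], [-6, 0, -6]].
Symmetric row and column elimination reduces H to a congruent diagonal form with pivots -16, -15/4, -12/5.
Counting signs: 3 negative.
H is negative definite, so the origin is a strict local maximum.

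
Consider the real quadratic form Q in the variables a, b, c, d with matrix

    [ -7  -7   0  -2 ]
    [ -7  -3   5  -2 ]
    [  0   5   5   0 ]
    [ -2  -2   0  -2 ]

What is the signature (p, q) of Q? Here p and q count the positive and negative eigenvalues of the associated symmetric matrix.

(1, 3)

Row-reducing A symmetrically gives the diagonal entries -7, 4, -5/4, -10/7.
So there are 1 positive, 3 negative pivots.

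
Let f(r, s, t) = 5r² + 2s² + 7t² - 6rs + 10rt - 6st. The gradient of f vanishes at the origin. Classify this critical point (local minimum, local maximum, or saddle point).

local minimum

The Hessian at the origin is H = [[10, -6, 10], [-6, 4, -6], [10, -6, 14]].
An LDLᵀ factorisation of H has diagonal entries 10, 2/5, 4.
That gives 3 positive pivots.
H is positive definite, so the origin is a strict local minimum.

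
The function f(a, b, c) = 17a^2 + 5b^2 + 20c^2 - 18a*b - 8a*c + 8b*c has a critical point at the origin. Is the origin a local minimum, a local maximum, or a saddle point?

local minimum

The Hessian at the origin is H = [[34, -18, -8], [-18, 10, 8], [-8, 8, 40]].
Symmetric row and column elimination reduces H to a congruent diagonal form with pivots 34, 8/17, 8.
Counting signs: 3 positive.
H is positive definite, so the origin is a strict local minimum.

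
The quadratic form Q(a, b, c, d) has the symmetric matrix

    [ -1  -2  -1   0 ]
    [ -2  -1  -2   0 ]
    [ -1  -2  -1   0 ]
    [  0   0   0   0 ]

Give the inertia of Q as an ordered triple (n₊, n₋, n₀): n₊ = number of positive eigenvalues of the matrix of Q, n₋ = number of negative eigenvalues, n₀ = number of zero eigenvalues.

Applying the same elementary operations to the rows and columns of A produces a congruent diagonal matrix with entries -1, 3, 0, 0.
Counting signs: 1 positive, 1 negative, 2 zero.

(1, 1, 2)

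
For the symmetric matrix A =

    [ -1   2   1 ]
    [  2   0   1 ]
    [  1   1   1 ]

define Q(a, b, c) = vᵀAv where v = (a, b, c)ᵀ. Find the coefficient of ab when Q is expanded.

The coefficient of ab is A[1,2] + A[2,1] = 2·2 = 4.

4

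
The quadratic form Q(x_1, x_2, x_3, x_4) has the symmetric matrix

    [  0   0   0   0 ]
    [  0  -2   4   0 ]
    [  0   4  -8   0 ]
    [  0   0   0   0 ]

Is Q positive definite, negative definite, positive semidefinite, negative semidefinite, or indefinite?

Symmetric row and column elimination reduces A to a congruent diagonal form with pivots 0, -2, 0, 0.
Counting signs: 1 negative, 3 zero.
Hence Q is negative semidefinite.

negative semidefinite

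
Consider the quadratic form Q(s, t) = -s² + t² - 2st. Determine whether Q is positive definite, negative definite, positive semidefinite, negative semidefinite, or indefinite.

Write A = [[-1, -1], [-1, 1]].
Congruent diagonalization of A (simultaneous row and column reduction) yields pivots -1, 2.
That gives 1 positive, 1 negative pivots.
Hence Q is indefinite.

indefinite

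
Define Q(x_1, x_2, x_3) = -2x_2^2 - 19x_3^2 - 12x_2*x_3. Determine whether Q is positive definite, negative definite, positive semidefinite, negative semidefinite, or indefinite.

negative semidefinite

The symmetric matrix is A = [[0, 0, 0], [0, -2, -6], [0, -6, -19]].
Applying the same elementary operations to the rows and columns of A produces a congruent diagonal matrix with entries 0, -2, -1.
Counting signs: 2 negative, 1 zero.
Hence Q is negative semidefinite.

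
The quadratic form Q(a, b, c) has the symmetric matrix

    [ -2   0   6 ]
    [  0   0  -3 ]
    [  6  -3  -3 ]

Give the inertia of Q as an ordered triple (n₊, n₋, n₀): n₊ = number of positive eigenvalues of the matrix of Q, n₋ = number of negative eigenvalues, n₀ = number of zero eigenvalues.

By Sylvester's law of inertia any congruent diagonalization of A has 1 positive, 2 negative and 0 zero entries.

(1, 2, 0)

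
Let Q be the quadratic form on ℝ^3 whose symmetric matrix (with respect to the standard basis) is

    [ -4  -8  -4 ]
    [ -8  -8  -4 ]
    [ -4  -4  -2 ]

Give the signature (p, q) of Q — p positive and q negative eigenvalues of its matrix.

(1, 1)

Symmetric row and column elimination reduces A to a congruent diagonal form with pivots -4, 8, 0.
That gives 1 positive, 1 negative, 1 zero pivots.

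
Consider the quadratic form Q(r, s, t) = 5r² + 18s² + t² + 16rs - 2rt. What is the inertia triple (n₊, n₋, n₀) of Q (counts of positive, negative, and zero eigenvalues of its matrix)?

(3, 0, 0)

The symmetric matrix is A = [[5, 8, -1], [8, 18, 0], [-1, 0, 1]].
Symmetric row and column elimination reduces A to a congruent diagonal form with pivots 5, 26/5, 4/13.
That gives 3 positive pivots.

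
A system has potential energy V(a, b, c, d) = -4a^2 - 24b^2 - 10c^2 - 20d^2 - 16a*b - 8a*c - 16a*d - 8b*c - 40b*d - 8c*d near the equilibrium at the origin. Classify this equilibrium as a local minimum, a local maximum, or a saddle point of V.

The Hessian at the origin is H = [[-8, -16, -8, -16], [-16, -48, -8, -40], [-8, -8, -20, -8], [-16, -40, -8, -40]].
Congruent diagonalization of H (simultaneous row and column reduction) yields pivots -8, -16, -8, -2.
That gives 4 negative pivots.
H is negative definite, so the origin is a strict local maximum.

local maximum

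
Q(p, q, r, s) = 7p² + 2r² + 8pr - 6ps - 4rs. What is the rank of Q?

The associated matrix is A = [[7, 0, 4, -3], [0, 0, 0, 0], [4, 0, 2, -2], [-3, 0, -2, 0]].
Congruent diagonalization of A (simultaneous row and column reduction) yields pivots 7, 0, -2/7, -1.
That gives 1 positive, 2 negative, 1 zero pivots.
The rank is the number of nonzero pivots: 3.

3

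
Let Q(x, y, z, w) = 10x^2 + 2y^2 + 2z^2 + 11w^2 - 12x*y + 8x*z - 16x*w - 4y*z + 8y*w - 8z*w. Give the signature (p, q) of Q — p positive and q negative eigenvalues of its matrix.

(3, 1)

Write A = [[10, -6, 4, -8], [-6, 2, -2, 4], [4, -2, 2, -4], [-8, 4, -4, 11]].
Congruent diagonalization of A (simultaneous row and column reduction) yields pivots 10, -8/5, 1/2, 3.
Counting signs: 3 positive, 1 negative.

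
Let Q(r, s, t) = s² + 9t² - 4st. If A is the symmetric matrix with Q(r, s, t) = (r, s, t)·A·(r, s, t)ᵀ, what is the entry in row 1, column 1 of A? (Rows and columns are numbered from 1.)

The coefficient of r² in Q is 0, and that is exactly A[1,1].

0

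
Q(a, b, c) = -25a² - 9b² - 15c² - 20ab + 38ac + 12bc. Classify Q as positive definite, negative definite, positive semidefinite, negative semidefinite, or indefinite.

negative definite

The symmetric matrix is A = [[-25, -10, 19], [-10, -9, 6], [19, 6, -15]].
Applying the same elementary operations to the rows and columns of A produces a congruent diagonal matrix with entries -25, -5, -6/125.
Counting signs: 3 negative.
Hence Q is negative definite.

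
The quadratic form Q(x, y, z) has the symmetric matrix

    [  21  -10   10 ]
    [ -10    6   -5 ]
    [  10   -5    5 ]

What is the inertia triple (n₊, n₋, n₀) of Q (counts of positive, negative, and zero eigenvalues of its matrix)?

Symmetric row and column elimination reduces A to a congruent diagonal form with pivots 21, 26/21, 5/26.
So there are 3 positive pivots.

(3, 0, 0)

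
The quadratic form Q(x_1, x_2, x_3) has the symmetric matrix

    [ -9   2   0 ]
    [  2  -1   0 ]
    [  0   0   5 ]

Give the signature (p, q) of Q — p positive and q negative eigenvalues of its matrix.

(1, 2)

Symmetric row and column elimination reduces A to a congruent diagonal form with pivots -9, -5/9, 5.
Counting signs: 1 positive, 2 negative.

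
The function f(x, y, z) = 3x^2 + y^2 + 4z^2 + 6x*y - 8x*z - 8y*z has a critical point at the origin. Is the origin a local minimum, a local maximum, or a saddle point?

The Hessian at the origin is H = [[6, 6, -8], [6, 2, -8], [-8, -8, 8]].
Applying the same elementary operations to the rows and columns of H produces a congruent diagonal matrix with entries 6, -4, -8/3.
Counting signs: 1 positive, 2 negative.
H is indefinite, so the origin is a saddle point.

saddle point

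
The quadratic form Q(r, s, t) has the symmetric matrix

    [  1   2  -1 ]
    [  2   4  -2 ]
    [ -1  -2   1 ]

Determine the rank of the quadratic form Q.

Applying the same elementary operations to the rows and columns of A produces a congruent diagonal matrix with entries 1, 0, 0.
That gives 1 positive, 2 zero pivots.
The rank is the number of nonzero pivots: 1.

1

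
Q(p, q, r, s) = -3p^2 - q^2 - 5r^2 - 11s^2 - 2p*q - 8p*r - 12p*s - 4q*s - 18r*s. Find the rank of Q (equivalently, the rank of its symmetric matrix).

4

Write A = [[-3, -1, -4, -6], [-1, -1, 0, -2], [-4, 0, -5, -9], [-6, -2, -9, -11]].
Congruent diagonalization of A (simultaneous row and column reduction) yields pivots -3, -2/3, 3, 2/3.
Counting signs: 2 positive, 2 negative.
The rank is the number of nonzero pivots: 4.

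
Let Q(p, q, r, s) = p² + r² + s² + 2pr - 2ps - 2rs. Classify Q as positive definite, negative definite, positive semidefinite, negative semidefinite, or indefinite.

positive semidefinite

The associated matrix is A = [[1, 0, 1, -1], [0, 0, 0, 0], [1, 0, 1, -1], [-1, 0, -1, 1]].
Symmetric row and column elimination reduces A to a congruent diagonal form with pivots 1, 0, 0, 0.
That gives 1 positive, 3 zero pivots.
Hence Q is positive semidefinite.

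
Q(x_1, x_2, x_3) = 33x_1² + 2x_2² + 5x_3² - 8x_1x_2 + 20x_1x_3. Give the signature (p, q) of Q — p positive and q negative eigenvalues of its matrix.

(3, 0)

The symmetric matrix is A = [[33, -4, 10], [-4, 2, 0], [10, 0, 5]].
Congruent diagonalization of A (simultaneous row and column reduction) yields pivots 33, 50/33, 1.
That gives 3 positive pivots.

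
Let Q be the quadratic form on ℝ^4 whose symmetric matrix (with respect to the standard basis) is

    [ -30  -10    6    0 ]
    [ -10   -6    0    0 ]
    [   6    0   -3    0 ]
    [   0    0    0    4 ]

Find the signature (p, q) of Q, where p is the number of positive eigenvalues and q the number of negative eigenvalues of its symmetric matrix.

(1, 3)

An LDLᵀ factorisation of A has diagonal entries -30, -8/3, -3/10, 4.
Counting signs: 1 positive, 3 negative.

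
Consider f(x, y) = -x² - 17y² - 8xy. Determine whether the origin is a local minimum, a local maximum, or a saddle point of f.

local maximum

The Hessian at the origin is H = [[-2, -8], [-8, -34]].
det H = -2·-34 − (-8)² = 4 > 0 and H[1,1] = -2 < 0, so H is negative definite.
Therefore the origin is a local maximum.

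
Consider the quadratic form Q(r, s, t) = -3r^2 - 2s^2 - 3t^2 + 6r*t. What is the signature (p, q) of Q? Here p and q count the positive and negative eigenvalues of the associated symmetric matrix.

(0, 2)

Write A = [[-3, 0, 3], [0, -2, 0], [3, 0, -3]].
Row-reducing A symmetrically gives the diagonal entries -3, -2, 0.
So there are 2 negative, 1 zero pivots.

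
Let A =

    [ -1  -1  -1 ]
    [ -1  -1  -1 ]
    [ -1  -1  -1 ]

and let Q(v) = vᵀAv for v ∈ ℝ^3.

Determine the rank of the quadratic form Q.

1

Row-reducing A symmetrically gives the diagonal entries -1, 0, 0.
So there are 1 negative, 2 zero pivots.
The rank is the number of nonzero pivots: 1.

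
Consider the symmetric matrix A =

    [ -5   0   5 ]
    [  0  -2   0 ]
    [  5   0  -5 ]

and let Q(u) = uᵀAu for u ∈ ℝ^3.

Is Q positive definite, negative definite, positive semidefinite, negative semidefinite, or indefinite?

Symmetric row and column elimination reduces A to a congruent diagonal form with pivots -5, -2, 0.
So there are 2 negative, 1 zero pivots.
Hence Q is negative semidefinite.

negative semidefinite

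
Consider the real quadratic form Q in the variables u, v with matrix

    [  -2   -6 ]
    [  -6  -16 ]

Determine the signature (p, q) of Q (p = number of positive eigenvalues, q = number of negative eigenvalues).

(1, 1)

Congruent diagonalization of A (simultaneous row and column reduction) yields pivots -2, 2.
Counting signs: 1 positive, 1 negative.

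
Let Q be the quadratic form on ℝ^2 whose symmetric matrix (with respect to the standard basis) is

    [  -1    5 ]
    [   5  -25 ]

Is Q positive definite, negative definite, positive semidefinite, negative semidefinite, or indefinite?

negative semidefinite

For the 2×2 matrix [[-1, 5], [5, -25]]: det = -1·-25 − (5)² = 0, trace = -26.
det = 0 so one eigenvalue is zero; the form is semidefinite with the sign of the trace.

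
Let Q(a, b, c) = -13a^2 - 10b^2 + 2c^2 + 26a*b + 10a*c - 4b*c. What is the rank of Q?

3

The associated matrix is A = [[-13, 13, 5], [13, -10, -2], [5, -2, 2]].
An LDLᵀ factorisation of A has diagonal entries -13, 3, 12/13.
That gives 2 positive, 1 negative pivots.
The rank is the number of nonzero pivots: 3.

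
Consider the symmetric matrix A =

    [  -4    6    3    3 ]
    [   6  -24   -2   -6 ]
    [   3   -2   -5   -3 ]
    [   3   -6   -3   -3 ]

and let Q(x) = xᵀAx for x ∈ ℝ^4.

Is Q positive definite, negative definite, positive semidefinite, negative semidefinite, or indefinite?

Congruent diagonalization of A (simultaneous row and column reduction) yields pivots -4, -15, -7/3, -6/35.
That gives 4 negative pivots.
Hence Q is negative definite.

negative definite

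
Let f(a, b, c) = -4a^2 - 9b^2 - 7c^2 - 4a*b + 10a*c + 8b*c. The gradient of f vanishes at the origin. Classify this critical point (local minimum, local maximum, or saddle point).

The Hessian at the origin is H = [[-8, -4, 10], [-4, -18, 8], [10, 8, -14]].
Applying the same elementary operations to the rows and columns of H produces a congruent diagonal matrix with entries -8, -16, -15/16.
That gives 3 negative pivots.
H is negative definite, so the origin is a strict local maximum.

local maximum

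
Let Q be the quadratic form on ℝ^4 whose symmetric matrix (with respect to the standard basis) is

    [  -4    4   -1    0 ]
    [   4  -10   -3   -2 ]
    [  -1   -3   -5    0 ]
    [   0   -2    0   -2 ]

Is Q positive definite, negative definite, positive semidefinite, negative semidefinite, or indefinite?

negative definite

Symmetric row and column elimination reduces A to a congruent diagonal form with pivots -4, -6, -25/12, -12/25.
That gives 4 negative pivots.
Hence Q is negative definite.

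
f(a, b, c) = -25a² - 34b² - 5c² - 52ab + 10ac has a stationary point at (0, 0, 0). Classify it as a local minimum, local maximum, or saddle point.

The Hessian at the origin is H = [[-50, -52, 10], [-52, -68, 0], [10, 0, -10]].
Applying the same elementary operations to the rows and columns of H produces a congruent diagonal matrix with entries -50, -348/25, -20/87.
So there are 3 negative pivots.
H is negative definite, so the origin is a strict local maximum.

local maximum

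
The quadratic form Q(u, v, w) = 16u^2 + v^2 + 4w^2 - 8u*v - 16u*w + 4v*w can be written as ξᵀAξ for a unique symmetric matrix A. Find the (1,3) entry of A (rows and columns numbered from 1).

-8

The coefficient of u·w in Q is -16. For a symmetric A this equals A[1,3] + A[3,1] = 2·A[1,3].
So A[1,3] = -16/2 = -8.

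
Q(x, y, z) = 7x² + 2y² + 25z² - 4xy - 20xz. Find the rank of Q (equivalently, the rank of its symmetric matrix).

The symmetric matrix is A = [[7, -2, -10], [-2, 2, 0], [-10, 0, 25]].
Applying the same elementary operations to the rows and columns of A produces a congruent diagonal matrix with entries 7, 10/7, 5.
That gives 3 positive pivots.
The rank is the number of nonzero pivots: 3.

3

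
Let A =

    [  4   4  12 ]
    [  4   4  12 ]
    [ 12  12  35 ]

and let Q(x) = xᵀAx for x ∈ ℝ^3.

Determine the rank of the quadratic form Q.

2

Row-reducing A symmetrically gives the diagonal entries 4, 0, -1.
That gives 1 positive, 1 negative, 1 zero pivots.
The rank is the number of nonzero pivots: 2.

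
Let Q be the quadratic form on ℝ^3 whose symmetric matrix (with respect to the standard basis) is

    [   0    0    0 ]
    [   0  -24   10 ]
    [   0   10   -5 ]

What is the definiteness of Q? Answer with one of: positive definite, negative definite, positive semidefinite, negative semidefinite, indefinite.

Symmetric row and column elimination reduces A to a congruent diagonal form with pivots 0, -24, -5/6.
So there are 2 negative, 1 zero pivots.
Hence Q is negative semidefinite.

negative semidefinite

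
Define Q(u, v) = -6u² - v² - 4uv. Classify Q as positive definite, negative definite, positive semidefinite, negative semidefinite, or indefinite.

negative definite

The associated matrix is A = [[-6, -2], [-2, -1]].
Congruent diagonalization of A (simultaneous row and column reduction) yields pivots -6, -1/3.
That gives 2 negative pivots.
Hence Q is negative definite.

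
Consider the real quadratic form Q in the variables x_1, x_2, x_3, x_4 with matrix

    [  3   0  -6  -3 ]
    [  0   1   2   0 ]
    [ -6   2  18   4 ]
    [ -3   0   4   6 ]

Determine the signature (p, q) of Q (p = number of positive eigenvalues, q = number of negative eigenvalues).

Applying the same elementary operations to the rows and columns of A produces a congruent diagonal matrix with entries 3, 1, 2, 1.
That gives 4 positive pivots.

(4, 0)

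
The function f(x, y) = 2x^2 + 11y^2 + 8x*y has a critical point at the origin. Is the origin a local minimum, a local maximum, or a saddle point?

The Hessian at the origin is H = [[4, 8], [8, 22]].
det H = 4·22 − (8)² = 24 > 0 and H[1,1] = 4 > 0, so H is positive definite.
Therefore the origin is a local minimum.

local minimum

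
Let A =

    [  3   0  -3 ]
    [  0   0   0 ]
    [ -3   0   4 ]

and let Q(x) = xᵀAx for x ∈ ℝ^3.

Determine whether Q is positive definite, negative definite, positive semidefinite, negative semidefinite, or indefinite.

Congruent diagonalization of A (simultaneous row and column reduction) yields pivots 3, 0, 1.
That gives 2 positive, 1 zero pivots.
Hence Q is positive semidefinite.

positive semidefinite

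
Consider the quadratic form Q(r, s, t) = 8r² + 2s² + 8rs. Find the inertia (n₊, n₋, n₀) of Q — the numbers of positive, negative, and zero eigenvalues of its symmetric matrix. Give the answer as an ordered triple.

The symmetric matrix is A = [[8, 4, 0], [4, 2, 0], [0, 0, 0]].
Applying the same elementary operations to the rows and columns of A produces a congruent diagonal matrix with entries 8, 0, 0.
Counting signs: 1 positive, 2 zero.

(1, 0, 2)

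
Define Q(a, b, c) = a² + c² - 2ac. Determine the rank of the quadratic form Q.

1

Write A = [[1, 0, -1], [0, 0, 0], [-1, 0, 1]].
Row-reducing A symmetrically gives the diagonal entries 1, 0, 0.
That gives 1 positive, 2 zero pivots.
The rank is the number of nonzero pivots: 1.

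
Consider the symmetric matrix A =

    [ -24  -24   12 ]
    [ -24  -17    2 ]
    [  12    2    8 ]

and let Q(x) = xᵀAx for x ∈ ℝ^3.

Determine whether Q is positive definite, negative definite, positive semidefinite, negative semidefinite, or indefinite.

indefinite

Congruent diagonalization of A (simultaneous row and column reduction) yields pivots -24, 7, -2/7.
So there are 1 positive, 2 negative pivots.
Hence Q is indefinite.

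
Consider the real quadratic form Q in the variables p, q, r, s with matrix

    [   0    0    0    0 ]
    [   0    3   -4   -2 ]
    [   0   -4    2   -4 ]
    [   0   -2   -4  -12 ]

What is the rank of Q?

2

Applying the same elementary operations to the rows and columns of A produces a congruent diagonal matrix with entries 0, 3, -10/3, 0.
Counting signs: 1 positive, 1 negative, 2 zero.
The rank is the number of nonzero pivots: 2.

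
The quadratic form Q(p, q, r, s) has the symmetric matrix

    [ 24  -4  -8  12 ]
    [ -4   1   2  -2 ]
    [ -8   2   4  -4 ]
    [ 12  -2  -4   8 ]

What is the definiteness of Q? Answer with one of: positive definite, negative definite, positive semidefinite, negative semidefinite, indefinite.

positive semidefinite

Symmetric row and column elimination reduces A to a congruent diagonal form with pivots 24, 1/3, 0, 2.
Counting signs: 3 positive, 1 zero.
Hence Q is positive semidefinite.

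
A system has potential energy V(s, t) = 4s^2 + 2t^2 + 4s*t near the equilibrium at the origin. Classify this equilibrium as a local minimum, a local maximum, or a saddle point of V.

local minimum

The Hessian at the origin is H = [[8, 4], [4, 4]].
det H = 8·4 − (4)² = 16 > 0 and H[1,1] = 8 > 0, so H is positive definite.
Therefore the origin is a local minimum.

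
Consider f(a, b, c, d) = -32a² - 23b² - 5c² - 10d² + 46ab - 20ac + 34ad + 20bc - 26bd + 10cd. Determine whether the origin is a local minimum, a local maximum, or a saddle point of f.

local maximum

The Hessian at the origin is H = [[-64, 46, -20, 34], [46, -46, 20, -26], [-20, 20, -10, 10], [34, -26, 10, -20]].
Row-reducing H symmetrically gives the diagonal entries -64, -207/16, -30/23, -4/9.
So there are 4 negative pivots.
H is negative definite, so the origin is a strict local maximum.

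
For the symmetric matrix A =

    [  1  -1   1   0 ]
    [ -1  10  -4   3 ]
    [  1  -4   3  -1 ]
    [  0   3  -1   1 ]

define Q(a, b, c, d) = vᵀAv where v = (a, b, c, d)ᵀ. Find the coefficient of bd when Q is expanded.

6

The coefficient of bd is A[2,4] + A[4,2] = 2·3 = 6.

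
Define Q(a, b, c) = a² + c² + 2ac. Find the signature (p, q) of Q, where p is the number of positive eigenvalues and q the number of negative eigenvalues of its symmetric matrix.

The symmetric matrix is A = [[1, 0, 1], [0, 0, 0], [1, 0, 1]].
Row-reducing A symmetrically gives the diagonal entries 1, 0, 0.
That gives 1 positive, 2 zero pivots.

(1, 0)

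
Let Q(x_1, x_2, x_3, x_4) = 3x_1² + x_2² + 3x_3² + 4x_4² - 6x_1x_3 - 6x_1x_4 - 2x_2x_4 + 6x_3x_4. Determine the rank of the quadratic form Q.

The associated matrix is A = [[3, 0, -3, -3], [0, 1, 0, -1], [-3, 0, 3, 3], [-3, -1, 3, 4]].
Applying the same elementary operations to the rows and columns of A produces a congruent diagonal matrix with entries 3, 1, 0, 0.
That gives 2 positive, 2 zero pivots.
The rank is the number of nonzero pivots: 2.

2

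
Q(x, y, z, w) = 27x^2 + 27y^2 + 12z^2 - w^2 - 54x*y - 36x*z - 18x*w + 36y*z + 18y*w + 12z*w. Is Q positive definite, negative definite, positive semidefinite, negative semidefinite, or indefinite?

indefinite

Write A = [[27, -27, -18, -9], [-27, 27, 18, 9], [-18, 18, 12, 6], [-9, 9, 6, -1]].
Congruent diagonalization of A (simultaneous row and column reduction) yields pivots 27, 0, 0, -4.
So there are 1 positive, 1 negative, 2 zero pivots.
Hence Q is indefinite.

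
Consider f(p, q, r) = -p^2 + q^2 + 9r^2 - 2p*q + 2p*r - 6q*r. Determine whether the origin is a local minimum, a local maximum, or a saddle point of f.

The Hessian at the origin is H = [[-2, -2, 2], [-2, 2, -6], [2, -6, 18]].
Symmetric row and column elimination reduces H to a congruent diagonal form with pivots -2, 4, 4.
So there are 2 positive, 1 negative pivots.
H is indefinite, so the origin is a saddle point.

saddle point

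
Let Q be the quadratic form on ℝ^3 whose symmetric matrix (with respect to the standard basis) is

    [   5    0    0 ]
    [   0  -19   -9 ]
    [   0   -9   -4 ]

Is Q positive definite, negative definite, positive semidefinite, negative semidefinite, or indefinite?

An LDLᵀ factorisation of A has diagonal entries 5, -19, 5/19.
That gives 2 positive, 1 negative pivots.
Hence Q is indefinite.

indefinite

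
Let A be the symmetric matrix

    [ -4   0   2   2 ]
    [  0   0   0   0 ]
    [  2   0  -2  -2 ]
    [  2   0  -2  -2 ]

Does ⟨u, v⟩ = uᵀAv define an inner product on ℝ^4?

Applying the same elementary operations to the rows and columns of A produces a congruent diagonal matrix with entries -4, 0, -1, 0.
So there are 2 negative, 2 zero pivots.
Hence Q is negative semidefinite.
⟨·,·⟩ is an inner product exactly when A is positive definite.

no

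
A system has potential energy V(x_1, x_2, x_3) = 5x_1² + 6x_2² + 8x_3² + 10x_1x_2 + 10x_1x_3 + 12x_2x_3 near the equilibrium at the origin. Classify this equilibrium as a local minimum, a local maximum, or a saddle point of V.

The Hessian at the origin is H = [[10, 10, 10], [10, 12, 12], [10, 12, 16]].
Symmetric row and column elimination reduces H to a congruent diagonal form with pivots 10, 2, 4.
So there are 3 positive pivots.
H is positive definite, so the origin is a strict local minimum.

local minimum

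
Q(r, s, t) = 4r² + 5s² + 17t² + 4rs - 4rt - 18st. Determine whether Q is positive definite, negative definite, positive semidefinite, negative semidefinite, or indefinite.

positive semidefinite

The associated matrix is A = [[4, 2, -2], [2, 5, -9], [-2, -9, 17]].
Applying the same elementary operations to the rows and columns of A produces a congruent diagonal matrix with entries 4, 4, 0.
That gives 2 positive, 1 zero pivots.
Hence Q is positive semidefinite.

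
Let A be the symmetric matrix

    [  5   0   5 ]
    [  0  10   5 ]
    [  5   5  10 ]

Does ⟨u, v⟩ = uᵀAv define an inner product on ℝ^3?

Leading principal minors: Δ_1 = 5, Δ_2 = 50, Δ_3 = 125.
All leading principal minors are positive, so by Sylvester's criterion Q is positive definite.
⟨·,·⟩ is an inner product exactly when A is positive definite.

yes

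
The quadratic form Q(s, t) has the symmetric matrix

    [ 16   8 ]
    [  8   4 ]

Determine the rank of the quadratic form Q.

Applying the same elementary operations to the rows and columns of A produces a congruent diagonal matrix with entries 16, 0.
That gives 1 positive, 1 zero pivots.
The rank is the number of nonzero pivots: 1.

1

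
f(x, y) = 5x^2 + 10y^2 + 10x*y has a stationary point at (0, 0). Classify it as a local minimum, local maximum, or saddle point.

local minimum

The Hessian at the origin is H = [[10, 10], [10, 20]].
det H = 10·20 − (10)² = 100 > 0 and H[1,1] = 10 > 0, so H is positive definite.
Therefore the origin is a local minimum.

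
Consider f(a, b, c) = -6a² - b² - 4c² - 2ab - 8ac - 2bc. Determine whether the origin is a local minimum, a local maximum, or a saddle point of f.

The Hessian at the origin is H = [[-12, -2, -8], [-2, -2, -2], [-8, -2, -8]].
Congruent diagonalization of H (simultaneous row and column reduction) yields pivots -12, -5/3, -12/5.
That gives 3 negative pivots.
H is negative definite, so the origin is a strict local maximum.

local maximum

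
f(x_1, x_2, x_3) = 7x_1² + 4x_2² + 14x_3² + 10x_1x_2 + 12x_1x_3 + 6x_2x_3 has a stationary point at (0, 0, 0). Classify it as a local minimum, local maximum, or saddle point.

The Hessian at the origin is H = [[14, 10, 12], [10, 8, 6], [12, 6, 28]].
Symmetric row and column elimination reduces H to a congruent diagonal form with pivots 14, 6/7, 10.
Counting signs: 3 positive.
H is positive definite, so the origin is a strict local minimum.

local minimum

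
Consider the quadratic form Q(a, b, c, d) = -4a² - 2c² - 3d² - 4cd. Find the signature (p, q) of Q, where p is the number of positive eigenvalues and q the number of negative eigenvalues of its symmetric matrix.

(0, 3)

The symmetric matrix is A = [[-4, 0, 0, 0], [0, 0, 0, 0], [0, 0, -2, -2], [0, 0, -2, -3]].
Applying the same elementary operations to the rows and columns of A produces a congruent diagonal matrix with entries -4, 0, -2, -1.
So there are 3 negative, 1 zero pivots.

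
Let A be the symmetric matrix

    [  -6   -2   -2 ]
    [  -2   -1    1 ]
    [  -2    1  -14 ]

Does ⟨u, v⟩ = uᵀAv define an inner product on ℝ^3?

no

Leading principal minors: Δ_1 = -6, Δ_2 = 2, Δ_3 = -10.
The signs alternate starting with Δ_1 < 0, so by Sylvester's criterion Q is negative definite.
⟨·,·⟩ is an inner product exactly when A is positive definite.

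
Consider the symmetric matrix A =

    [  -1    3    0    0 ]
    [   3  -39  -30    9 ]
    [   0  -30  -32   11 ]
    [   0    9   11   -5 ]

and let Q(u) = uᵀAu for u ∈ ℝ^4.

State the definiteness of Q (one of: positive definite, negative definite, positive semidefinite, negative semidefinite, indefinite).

Leading principal minors: Δ_1 = -1, Δ_2 = 30, Δ_3 = -60, Δ_4 = 18.
The signs alternate starting with Δ_1 < 0, so by Sylvester's criterion Q is negative definite.

negative definite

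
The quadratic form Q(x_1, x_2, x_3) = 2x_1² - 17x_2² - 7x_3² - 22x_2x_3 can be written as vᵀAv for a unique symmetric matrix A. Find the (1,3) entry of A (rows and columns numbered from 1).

0

The coefficient of x_1·x_3 in Q is 0. For a symmetric A this equals A[1,3] + A[3,1] = 2·A[1,3].
So A[1,3] = 0/2 = 0.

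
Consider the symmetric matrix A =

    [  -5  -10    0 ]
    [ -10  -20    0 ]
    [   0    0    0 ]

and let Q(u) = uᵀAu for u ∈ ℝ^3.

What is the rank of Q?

Applying the same elementary operations to the rows and columns of A produces a congruent diagonal matrix with entries -5, 0, 0.
That gives 1 negative, 2 zero pivots.
The rank is the number of nonzero pivots: 1.

1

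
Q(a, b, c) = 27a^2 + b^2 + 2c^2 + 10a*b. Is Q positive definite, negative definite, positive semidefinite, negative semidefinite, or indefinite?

positive definite

The associated matrix is A = [[27, 5, 0], [5, 1, 0], [0, 0, 2]].
Row-reducing A symmetrically gives the diagonal entries 27, 2/27, 2.
So there are 3 positive pivots.
Hence Q is positive definite.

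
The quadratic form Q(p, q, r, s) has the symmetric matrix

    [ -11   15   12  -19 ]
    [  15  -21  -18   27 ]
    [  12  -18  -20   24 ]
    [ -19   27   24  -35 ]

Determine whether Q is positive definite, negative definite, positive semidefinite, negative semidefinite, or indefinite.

negative semidefinite

Congruent diagonalization of A (simultaneous row and column reduction) yields pivots -11, -6/11, -2, 0.
Counting signs: 3 negative, 1 zero.
Hence Q is negative semidefinite.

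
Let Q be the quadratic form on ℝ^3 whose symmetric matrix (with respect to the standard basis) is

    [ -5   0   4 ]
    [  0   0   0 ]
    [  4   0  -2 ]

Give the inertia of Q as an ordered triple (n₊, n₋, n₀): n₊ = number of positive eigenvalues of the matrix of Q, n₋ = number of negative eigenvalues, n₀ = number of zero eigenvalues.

(1, 1, 1)

Congruent diagonalization of A (simultaneous row and column reduction) yields pivots -5, 0, 6/5.
Counting signs: 1 positive, 1 negative, 1 zero.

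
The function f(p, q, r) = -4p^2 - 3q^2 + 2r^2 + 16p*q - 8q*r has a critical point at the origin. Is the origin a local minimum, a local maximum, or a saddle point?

saddle point

The Hessian at the origin is H = [[-8, 16, 0], [16, -6, -8], [0, -8, 4]].
Row-reducing H symmetrically gives the diagonal entries -8, 26, 20/13.
That gives 2 positive, 1 negative pivots.
H is indefinite, so the origin is a saddle point.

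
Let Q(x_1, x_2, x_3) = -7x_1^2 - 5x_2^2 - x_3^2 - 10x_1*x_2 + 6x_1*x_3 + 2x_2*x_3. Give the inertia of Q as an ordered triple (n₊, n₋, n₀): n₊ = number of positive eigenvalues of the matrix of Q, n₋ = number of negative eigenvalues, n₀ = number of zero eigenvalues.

(1, 2, 0)

The symmetric matrix is A = [[-7, -5, 3], [-5, -5, 1], [3, 1, -1]].
Applying the same elementary operations to the rows and columns of A produces a congruent diagonal matrix with entries -7, -10/7, 6/5.
Counting signs: 1 positive, 2 negative.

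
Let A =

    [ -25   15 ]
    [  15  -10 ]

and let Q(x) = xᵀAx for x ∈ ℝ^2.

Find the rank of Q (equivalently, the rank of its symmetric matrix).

2

Applying the same elementary operations to the rows and columns of A produces a congruent diagonal matrix with entries -25, -1.
Counting signs: 2 negative.
The rank is the number of nonzero pivots: 2.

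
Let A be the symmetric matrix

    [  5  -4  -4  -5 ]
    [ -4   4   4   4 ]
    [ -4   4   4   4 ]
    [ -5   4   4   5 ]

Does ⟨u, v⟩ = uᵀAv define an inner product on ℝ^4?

no

Symmetric row and column elimination reduces A to a congruent diagonal form with pivots 5, 4/5, 0, 0.
That gives 2 positive, 2 zero pivots.
Hence Q is positive semidefinite.
⟨·,·⟩ is an inner product exactly when A is positive definite.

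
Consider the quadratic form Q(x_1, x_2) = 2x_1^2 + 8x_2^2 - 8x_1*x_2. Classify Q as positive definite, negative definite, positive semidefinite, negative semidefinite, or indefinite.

Write A = [[2, -4], [-4, 8]].
Row-reducing A symmetrically gives the diagonal entries 2, 0.
Counting signs: 1 positive, 1 zero.
Hence Q is positive semidefinite.

positive semidefinite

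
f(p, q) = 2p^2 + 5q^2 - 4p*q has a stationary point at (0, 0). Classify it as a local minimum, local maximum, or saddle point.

local minimum

The Hessian at the origin is H = [[4, -4], [-4, 10]].
det H = 4·10 − (-4)² = 24 > 0 and H[1,1] = 4 > 0, so H is positive definite.
Therefore the origin is a local minimum.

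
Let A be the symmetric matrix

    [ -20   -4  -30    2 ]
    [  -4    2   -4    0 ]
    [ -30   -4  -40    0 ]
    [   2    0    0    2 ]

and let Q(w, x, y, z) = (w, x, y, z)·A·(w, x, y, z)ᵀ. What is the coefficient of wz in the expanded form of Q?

The coefficient of wz is A[1,4] + A[4,1] = 2·2 = 4.

4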